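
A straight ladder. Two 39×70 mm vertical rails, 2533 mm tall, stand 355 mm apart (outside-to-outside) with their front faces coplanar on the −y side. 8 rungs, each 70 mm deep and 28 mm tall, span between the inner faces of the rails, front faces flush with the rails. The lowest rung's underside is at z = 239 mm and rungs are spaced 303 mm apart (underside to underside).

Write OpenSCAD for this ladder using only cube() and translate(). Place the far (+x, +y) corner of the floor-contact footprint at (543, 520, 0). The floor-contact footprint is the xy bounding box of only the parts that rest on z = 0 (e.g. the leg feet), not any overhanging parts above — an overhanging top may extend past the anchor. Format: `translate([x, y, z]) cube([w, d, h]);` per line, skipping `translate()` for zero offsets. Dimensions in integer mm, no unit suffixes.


// rung span = 355 - 2*39 = 277
// rung[k] z = 239 + k*303
translate([188, 450, 0]) cube([39, 70, 2533]);
translate([504, 450, 0]) cube([39, 70, 2533]);
translate([227, 450, 239]) cube([277, 70, 28]);
translate([227, 450, 542]) cube([277, 70, 28]);
translate([227, 450, 845]) cube([277, 70, 28]);
translate([227, 450, 1148]) cube([277, 70, 28]);
translate([227, 450, 1451]) cube([277, 70, 28]);
translate([227, 450, 1754]) cube([277, 70, 28]);
translate([227, 450, 2057]) cube([277, 70, 28]);
translate([227, 450, 2360]) cube([277, 70, 28]);


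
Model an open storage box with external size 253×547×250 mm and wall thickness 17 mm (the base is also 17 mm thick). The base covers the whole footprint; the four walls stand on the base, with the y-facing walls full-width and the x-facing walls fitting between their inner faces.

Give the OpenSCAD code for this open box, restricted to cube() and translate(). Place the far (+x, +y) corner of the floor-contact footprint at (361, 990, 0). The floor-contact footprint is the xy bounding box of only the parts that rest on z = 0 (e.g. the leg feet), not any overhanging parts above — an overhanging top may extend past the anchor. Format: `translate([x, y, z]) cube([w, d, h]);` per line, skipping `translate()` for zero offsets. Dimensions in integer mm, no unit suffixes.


translate([108, 443, 0]) cube([253, 547, 17]);
translate([108, 443, 17]) cube([253, 17, 233]);
translate([108, 973, 17]) cube([253, 17, 233]);
translate([108, 460, 17]) cube([17, 513, 233]);
translate([344, 460, 17]) cube([17, 513, 233]);


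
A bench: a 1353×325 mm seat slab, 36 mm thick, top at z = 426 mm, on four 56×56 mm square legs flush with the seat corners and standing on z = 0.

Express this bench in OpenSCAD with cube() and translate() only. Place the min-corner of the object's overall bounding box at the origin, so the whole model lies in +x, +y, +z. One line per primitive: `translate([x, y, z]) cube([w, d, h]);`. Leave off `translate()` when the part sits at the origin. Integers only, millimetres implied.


translate([0, 0, 390]) cube([1353, 325, 36]);
cube([56, 56, 390]);
translate([0, 269, 0]) cube([56, 56, 390]);
translate([1297, 0, 0]) cube([56, 56, 390]);
translate([1297, 269, 0]) cube([56, 56, 390]);


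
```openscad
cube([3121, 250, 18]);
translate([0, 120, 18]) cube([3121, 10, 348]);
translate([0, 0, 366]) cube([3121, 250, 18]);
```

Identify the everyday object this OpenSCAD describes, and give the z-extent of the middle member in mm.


An I-beam. The web height is 348 mm.

Two wide flanges with a thin centred web — an I-beam. Overall 384 mm minus two 18 mm flanges gives a web of 384 − 2·18 = 348 mm.


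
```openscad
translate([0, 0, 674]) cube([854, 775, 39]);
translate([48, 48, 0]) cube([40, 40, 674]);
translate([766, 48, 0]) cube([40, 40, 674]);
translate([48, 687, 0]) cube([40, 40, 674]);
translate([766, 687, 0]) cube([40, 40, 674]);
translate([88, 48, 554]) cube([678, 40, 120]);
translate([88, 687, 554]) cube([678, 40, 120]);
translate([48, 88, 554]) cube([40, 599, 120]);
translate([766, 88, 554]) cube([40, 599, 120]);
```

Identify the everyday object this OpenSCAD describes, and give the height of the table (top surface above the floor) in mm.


A table. The table height is 713 mm.

A 854×775×39 slab sits at z = 674 on four 40 mm square posts — a table. The top surface is at 674 + 39 = 713 mm.


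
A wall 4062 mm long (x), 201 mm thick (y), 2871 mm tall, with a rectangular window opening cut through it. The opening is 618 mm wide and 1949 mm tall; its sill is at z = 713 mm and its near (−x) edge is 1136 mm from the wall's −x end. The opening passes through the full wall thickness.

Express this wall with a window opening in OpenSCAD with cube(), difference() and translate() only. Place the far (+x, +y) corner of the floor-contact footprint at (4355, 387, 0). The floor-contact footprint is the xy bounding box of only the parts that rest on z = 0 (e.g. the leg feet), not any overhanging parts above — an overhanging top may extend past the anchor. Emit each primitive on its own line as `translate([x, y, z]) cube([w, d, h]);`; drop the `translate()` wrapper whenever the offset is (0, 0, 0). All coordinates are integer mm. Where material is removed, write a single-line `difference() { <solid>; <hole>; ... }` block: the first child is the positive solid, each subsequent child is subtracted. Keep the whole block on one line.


difference() { translate([293, 186, 0]) cube([4062, 201, 2871]); translate([1429, 186, 713]) cube([618, 201, 1949]); }


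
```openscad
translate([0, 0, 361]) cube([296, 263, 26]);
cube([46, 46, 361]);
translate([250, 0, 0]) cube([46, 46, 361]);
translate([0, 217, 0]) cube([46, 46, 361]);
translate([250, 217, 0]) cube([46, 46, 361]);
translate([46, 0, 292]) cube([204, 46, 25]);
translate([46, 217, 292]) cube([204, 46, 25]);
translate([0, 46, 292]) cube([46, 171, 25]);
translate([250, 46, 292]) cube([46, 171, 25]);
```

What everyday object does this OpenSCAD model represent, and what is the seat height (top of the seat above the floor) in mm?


A stool. The seat height is 387 mm.

A 296×263×26 slab at z = 361 on four corner posts — a stool. The seat top is 361 + 26 = 387 mm.


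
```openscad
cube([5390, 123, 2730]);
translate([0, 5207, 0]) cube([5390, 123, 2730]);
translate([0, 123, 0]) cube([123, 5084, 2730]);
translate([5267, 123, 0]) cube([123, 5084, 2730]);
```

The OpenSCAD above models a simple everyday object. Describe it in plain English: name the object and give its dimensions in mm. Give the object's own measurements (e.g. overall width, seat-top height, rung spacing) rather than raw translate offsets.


The wall frame of a small rectangular building: four walls, each 2730 mm tall and 123 mm thick, enclosing a footprint 5390 mm (x) by 5330 mm (y) outside-to-outside, with no floor or roof. The front and back walls (the −y and +y sides) span the full width; the two side walls fit between them.


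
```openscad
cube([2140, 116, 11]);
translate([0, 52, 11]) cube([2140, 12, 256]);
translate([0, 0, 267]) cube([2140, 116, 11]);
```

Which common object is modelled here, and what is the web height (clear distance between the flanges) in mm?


An I-beam. The web height is 256 mm.

Two wide flanges with a thin centred web — an I-beam. Overall 278 mm minus two 11 mm flanges gives a web of 278 − 2·11 = 256 mm.


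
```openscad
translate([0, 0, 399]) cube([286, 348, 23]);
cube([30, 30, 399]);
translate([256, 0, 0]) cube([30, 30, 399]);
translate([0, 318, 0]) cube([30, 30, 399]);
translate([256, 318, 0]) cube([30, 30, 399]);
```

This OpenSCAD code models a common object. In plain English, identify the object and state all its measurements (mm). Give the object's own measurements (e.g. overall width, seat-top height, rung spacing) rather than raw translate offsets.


A simple wooden stool: a rectangular seat 286 mm (x) by 348 mm (y), 23 mm thick, top face at z = 422 mm, on four square legs, each 30×30 mm in cross-section. The legs rest on z = 0, each flush with a corner of the seat.


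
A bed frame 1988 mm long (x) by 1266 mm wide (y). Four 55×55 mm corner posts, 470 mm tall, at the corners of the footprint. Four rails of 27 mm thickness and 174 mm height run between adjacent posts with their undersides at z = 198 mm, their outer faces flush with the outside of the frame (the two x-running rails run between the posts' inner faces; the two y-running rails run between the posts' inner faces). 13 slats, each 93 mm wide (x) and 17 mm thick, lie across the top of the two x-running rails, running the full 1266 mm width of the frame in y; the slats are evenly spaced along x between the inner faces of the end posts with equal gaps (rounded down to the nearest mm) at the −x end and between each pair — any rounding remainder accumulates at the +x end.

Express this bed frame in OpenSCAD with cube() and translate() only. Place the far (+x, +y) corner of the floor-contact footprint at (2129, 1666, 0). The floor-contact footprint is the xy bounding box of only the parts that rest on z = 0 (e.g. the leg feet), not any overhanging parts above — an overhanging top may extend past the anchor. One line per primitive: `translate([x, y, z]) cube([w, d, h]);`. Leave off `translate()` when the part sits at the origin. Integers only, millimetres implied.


translate([141, 400, 0]) cube([55, 55, 470]);
translate([141, 1611, 0]) cube([55, 55, 470]);
translate([2074, 400, 0]) cube([55, 55, 470]);
translate([2074, 1611, 0]) cube([55, 55, 470]);
translate([196, 400, 198]) cube([1878, 27, 174]);
translate([196, 1639, 198]) cube([1878, 27, 174]);
translate([141, 455, 198]) cube([27, 1156, 174]);
translate([2102, 455, 198]) cube([27, 1156, 174]);
translate([243, 400, 372]) cube([93, 1266, 17]);
translate([383, 400, 372]) cube([93, 1266, 17]);
translate([523, 400, 372]) cube([93, 1266, 17]);
translate([663, 400, 372]) cube([93, 1266, 17]);
translate([803, 400, 372]) cube([93, 1266, 17]);
translate([943, 400, 372]) cube([93, 1266, 17]);
translate([1083, 400, 372]) cube([93, 1266, 17]);
translate([1223, 400, 372]) cube([93, 1266, 17]);
translate([1363, 400, 372]) cube([93, 1266, 17]);
translate([1503, 400, 372]) cube([93, 1266, 17]);
translate([1643, 400, 372]) cube([93, 1266, 17]);
translate([1783, 400, 372]) cube([93, 1266, 17]);
translate([1923, 400, 372]) cube([93, 1266, 17]);


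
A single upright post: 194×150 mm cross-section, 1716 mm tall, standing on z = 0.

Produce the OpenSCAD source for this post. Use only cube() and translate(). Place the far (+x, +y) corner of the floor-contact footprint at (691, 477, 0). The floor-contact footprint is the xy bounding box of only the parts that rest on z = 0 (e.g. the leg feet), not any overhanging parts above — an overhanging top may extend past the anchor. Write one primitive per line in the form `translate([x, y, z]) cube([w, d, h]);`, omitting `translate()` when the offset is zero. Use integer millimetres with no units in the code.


translate([497, 327, 0]) cube([194, 150, 1716]);


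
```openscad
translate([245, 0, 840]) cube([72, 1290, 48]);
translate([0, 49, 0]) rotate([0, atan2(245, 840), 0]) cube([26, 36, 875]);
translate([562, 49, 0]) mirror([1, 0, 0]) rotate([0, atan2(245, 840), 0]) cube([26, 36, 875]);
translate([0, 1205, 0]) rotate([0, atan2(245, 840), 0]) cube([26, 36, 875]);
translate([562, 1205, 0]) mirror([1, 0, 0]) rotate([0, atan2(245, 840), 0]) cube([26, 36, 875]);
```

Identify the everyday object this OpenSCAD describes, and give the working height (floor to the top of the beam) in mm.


A sawhorse. The overall height is 888 mm.

A beam across two mirrored pairs of raked legs — a sawhorse. The beam's underside is at z = 840 (matching the legs' vertical rise in atan2(245, 840)) and the beam is 48 mm tall, so its top is at 840 + 48 = 888 mm. The raked legs top out at the beam's underside, so that is the highest point.


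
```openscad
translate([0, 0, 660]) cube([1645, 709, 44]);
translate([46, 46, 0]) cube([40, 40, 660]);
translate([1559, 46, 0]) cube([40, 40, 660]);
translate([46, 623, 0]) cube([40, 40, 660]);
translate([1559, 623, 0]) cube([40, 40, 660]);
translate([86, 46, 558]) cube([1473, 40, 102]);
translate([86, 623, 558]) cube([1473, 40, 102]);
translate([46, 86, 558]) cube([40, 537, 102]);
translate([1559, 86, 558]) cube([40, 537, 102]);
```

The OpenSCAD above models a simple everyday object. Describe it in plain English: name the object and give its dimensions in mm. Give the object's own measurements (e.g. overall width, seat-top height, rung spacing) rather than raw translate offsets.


A rectangular dining table. The top is 1645×709×44 mm with its upper surface at z = 704 mm. It stands on four 40×40 mm square legs, each inset 46 mm from the nearest pair of top edges, running from the floor to the underside of the top. Four apron rails, 40 mm thick and 102 mm tall, run between adjacent legs with their top edges flush with the underside of the top and their outer faces flush with the legs' outer faces.


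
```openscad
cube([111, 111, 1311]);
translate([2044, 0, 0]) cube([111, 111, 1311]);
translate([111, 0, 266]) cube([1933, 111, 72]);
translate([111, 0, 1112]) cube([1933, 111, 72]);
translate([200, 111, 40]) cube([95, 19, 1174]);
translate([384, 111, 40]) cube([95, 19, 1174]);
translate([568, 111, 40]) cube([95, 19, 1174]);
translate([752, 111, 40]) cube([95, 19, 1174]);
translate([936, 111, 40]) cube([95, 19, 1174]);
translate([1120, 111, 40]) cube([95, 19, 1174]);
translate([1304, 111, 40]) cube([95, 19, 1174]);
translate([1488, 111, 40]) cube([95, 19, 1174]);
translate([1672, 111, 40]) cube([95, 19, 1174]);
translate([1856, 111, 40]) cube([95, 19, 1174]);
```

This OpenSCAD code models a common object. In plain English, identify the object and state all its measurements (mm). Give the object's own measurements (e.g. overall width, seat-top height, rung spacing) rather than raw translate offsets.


A fence section. Two 111×111 mm posts, 1311 mm tall, stand on the floor with a clear span of 1933 mm between their inner faces. Two horizontal rails of 111×72 mm section span the gap between the posts with their undersides at z = 266 mm and z = 1112 mm, flush with the posts' −y face. 10 pickets, each 95 mm wide, 19 mm thick and 1174 mm tall, are fixed to the +y face of the rails with their bottoms at z = 40 mm, spaced across the span with a 89 mm gap after the −x post and between neighbouring pickets, with 93 mm left before the +x post.


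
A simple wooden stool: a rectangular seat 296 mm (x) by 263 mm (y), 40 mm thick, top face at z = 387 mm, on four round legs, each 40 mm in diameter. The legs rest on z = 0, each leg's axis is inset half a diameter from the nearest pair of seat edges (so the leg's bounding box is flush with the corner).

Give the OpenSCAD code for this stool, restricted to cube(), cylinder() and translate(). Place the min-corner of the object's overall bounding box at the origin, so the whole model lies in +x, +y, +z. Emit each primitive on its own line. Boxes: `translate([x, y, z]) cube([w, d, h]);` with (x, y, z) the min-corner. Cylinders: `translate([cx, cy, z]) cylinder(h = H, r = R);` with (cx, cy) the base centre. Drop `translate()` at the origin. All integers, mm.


translate([0, 0, 347]) cube([296, 263, 40]);
translate([20, 20, 0]) cylinder(h = 347, r = 20);
translate([276, 20, 0]) cylinder(h = 347, r = 20);
translate([20, 243, 0]) cylinder(h = 347, r = 20);
translate([276, 243, 0]) cylinder(h = 347, r = 20);


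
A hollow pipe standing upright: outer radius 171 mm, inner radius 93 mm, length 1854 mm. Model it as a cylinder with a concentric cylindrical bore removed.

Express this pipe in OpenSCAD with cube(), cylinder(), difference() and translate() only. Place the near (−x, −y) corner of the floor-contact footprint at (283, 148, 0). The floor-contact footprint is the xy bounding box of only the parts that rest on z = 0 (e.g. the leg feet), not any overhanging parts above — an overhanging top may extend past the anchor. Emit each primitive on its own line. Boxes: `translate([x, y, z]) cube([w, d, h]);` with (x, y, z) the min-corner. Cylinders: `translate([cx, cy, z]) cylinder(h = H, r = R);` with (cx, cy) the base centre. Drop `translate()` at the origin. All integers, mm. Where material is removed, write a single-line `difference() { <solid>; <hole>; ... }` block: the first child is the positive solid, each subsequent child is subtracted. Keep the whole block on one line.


difference() { translate([454, 319, 0]) cylinder(h = 1854, r = 171); translate([454, 319, 0]) cylinder(h = 1854, r = 93); }


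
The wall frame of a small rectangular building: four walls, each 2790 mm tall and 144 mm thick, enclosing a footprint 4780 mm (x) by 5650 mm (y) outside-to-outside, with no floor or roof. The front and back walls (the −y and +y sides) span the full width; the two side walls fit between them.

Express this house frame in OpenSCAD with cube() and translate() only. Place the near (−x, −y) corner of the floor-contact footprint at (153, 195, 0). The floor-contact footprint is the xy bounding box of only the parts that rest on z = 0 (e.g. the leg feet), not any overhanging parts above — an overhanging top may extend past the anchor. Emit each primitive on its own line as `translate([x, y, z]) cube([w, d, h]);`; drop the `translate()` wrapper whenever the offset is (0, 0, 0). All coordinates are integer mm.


translate([153, 195, 0]) cube([4780, 144, 2790]);
translate([153, 5701, 0]) cube([4780, 144, 2790]);
translate([153, 339, 0]) cube([144, 5362, 2790]);
translate([4789, 339, 0]) cube([144, 5362, 2790]);


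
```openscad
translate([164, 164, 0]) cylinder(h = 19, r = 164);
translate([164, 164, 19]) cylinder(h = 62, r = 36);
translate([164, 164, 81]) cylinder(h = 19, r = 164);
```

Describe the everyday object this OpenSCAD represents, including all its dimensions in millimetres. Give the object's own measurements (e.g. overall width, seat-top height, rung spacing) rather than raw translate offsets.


A spool: two coaxial disc flanges of radius 164 mm and thickness 19 mm, joined by a core cylinder of radius 36 mm and height 62 mm. The lower flange rests on z = 0 and the three cylinders share a vertical axis.


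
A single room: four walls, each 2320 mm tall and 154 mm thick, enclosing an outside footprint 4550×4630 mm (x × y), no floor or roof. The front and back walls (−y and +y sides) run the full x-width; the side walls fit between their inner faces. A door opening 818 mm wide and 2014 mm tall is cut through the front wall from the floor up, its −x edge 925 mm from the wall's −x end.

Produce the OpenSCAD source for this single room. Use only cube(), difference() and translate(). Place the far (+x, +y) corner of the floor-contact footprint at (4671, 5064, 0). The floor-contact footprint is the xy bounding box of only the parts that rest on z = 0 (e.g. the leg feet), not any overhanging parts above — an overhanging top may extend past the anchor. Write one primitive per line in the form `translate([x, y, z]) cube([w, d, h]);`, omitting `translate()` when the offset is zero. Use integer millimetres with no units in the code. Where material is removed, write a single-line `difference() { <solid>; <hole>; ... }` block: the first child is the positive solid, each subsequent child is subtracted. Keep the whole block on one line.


difference() { translate([121, 434, 0]) cube([4550, 154, 2320]); translate([1046, 434, 0]) cube([818, 154, 2014]); }
translate([121, 4910, 0]) cube([4550, 154, 2320]);
translate([121, 588, 0]) cube([154, 4322, 2320]);
translate([4517, 588, 0]) cube([154, 4322, 2320]);


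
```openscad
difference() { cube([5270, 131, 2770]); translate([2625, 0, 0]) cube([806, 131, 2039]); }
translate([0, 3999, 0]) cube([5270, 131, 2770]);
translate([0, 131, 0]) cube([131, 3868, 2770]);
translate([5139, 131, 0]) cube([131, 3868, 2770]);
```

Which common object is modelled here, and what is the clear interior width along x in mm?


A single room. The interior width is 5008 mm.

Four walls enclosing a rectangle with a door in the front wall — a room. Outside width 5270 minus two 131 mm walls gives 5008 mm.


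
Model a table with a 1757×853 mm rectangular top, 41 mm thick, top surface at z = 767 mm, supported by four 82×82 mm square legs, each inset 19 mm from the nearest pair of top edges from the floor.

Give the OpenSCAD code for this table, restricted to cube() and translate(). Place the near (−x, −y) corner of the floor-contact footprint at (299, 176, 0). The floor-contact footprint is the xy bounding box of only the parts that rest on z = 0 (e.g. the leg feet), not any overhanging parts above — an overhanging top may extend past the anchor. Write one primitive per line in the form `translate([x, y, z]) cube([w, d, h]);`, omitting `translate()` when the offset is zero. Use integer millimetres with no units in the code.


// leg_h = 767 - 41 = 726
translate([280, 157, 726]) cube([1757, 853, 41]);
translate([299, 176, 0]) cube([82, 82, 726]);
translate([1936, 176, 0]) cube([82, 82, 726]);
translate([299, 909, 0]) cube([82, 82, 726]);
translate([1936, 909, 0]) cube([82, 82, 726]);


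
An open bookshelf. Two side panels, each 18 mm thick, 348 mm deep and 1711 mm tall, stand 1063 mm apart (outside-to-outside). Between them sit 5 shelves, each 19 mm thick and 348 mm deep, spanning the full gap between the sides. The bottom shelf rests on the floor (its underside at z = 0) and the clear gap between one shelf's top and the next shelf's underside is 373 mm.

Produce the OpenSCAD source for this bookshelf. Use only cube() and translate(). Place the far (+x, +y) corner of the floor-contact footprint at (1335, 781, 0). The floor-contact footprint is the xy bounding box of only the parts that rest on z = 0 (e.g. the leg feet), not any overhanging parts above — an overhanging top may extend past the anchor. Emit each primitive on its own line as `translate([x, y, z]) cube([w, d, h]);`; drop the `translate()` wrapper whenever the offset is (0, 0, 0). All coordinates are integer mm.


translate([272, 433, 0]) cube([18, 348, 1711]);
translate([1317, 433, 0]) cube([18, 348, 1711]);
translate([290, 433, 0]) cube([1027, 348, 19]);
translate([290, 433, 392]) cube([1027, 348, 19]);
translate([290, 433, 784]) cube([1027, 348, 19]);
translate([290, 433, 1176]) cube([1027, 348, 19]);
translate([290, 433, 1568]) cube([1027, 348, 19]);


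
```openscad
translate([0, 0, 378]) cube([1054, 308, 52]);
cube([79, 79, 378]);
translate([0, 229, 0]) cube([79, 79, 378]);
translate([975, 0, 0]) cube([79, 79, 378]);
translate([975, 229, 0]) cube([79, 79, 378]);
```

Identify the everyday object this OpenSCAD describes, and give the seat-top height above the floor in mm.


A bench. The seat-top height is 430 mm.

A long slab on four corner posts — a bench. The slab sits at z = 378 with thickness 52, so the top is 378 + 52 = 430 mm.


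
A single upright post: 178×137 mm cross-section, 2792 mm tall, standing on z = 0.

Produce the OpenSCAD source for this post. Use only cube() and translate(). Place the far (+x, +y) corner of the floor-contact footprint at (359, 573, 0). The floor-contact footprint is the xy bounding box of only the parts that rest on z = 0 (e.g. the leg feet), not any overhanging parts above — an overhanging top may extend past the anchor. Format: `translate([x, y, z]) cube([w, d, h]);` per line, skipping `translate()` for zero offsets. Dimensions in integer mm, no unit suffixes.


translate([181, 436, 0]) cube([178, 137, 2792]);


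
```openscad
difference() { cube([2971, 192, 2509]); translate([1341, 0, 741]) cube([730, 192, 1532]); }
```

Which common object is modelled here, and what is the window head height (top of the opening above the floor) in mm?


A wall with a window opening. The window head height is 2273 mm.

A wall with a rectangular opening subtracted — a window. Sill at z = 741, opening 1532 mm tall, so the head is at 741 + 1532 = 2273 mm.


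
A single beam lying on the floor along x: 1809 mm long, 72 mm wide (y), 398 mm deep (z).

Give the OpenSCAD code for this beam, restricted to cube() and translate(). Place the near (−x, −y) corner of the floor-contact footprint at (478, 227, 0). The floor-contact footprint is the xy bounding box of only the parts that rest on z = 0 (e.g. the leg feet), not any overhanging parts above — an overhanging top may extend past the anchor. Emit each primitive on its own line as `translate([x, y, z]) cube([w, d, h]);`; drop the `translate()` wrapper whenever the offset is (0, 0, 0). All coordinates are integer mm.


translate([478, 227, 0]) cube([1809, 72, 398]);


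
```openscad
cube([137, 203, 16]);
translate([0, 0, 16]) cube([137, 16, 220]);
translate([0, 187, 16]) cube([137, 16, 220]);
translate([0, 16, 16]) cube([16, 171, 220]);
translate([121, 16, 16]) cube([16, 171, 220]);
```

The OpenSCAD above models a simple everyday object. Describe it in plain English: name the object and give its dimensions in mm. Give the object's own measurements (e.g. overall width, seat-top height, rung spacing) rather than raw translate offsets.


An open-topped rectangular box: outside dimensions 137×203×236 mm, with a uniform wall and base thickness of 16 mm. The base is a full 137×203 slab on the floor; four walls sit on top of the base. The front and back walls (the −y and +y sides) span the full width; the two side walls fit between them.


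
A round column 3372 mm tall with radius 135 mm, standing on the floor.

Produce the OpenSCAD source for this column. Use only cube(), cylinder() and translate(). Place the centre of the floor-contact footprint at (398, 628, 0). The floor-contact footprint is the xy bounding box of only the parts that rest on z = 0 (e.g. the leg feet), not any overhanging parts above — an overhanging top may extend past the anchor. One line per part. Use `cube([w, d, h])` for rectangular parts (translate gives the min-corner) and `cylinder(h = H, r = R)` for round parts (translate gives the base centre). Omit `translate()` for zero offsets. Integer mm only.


translate([398, 628, 0]) cylinder(h = 3372, r = 135);


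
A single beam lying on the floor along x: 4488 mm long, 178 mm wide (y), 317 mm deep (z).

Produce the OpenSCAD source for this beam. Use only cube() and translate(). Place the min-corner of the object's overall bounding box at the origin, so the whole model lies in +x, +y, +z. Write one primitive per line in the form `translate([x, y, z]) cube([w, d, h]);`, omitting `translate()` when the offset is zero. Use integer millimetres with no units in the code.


cube([4488, 178, 317]);


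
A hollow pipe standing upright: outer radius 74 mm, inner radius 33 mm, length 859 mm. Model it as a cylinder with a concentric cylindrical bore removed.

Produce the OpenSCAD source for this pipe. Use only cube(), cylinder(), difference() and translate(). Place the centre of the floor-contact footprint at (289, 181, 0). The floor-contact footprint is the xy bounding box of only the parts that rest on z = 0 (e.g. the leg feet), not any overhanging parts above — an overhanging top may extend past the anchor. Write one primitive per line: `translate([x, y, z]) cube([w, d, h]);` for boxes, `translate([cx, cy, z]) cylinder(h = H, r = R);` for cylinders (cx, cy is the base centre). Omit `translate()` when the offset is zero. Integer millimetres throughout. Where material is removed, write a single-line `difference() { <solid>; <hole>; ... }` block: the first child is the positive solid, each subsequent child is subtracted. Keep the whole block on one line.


difference() { translate([289, 181, 0]) cylinder(h = 859, r = 74); translate([289, 181, 0]) cylinder(h = 859, r = 33); }


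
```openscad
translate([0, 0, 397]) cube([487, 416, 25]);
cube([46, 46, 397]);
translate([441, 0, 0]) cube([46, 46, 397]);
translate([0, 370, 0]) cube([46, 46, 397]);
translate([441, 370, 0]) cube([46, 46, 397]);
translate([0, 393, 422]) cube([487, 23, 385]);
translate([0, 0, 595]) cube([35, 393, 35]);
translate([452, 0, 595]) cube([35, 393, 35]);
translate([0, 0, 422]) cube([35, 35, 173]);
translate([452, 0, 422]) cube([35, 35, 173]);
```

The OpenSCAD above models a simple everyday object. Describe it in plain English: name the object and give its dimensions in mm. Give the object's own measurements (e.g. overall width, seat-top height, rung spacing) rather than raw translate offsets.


A chair. The seat is a 487×416×25 mm slab with its top at z = 422 mm, on four 46×46 mm corner legs (flush with the seat edges, standing on z = 0). A flat backrest 23 mm thick, 385 mm tall, spans the full seat width and rises from the seat top along its +y edge, rear face flush with the rear of the seat. Two armrests of 35×35 mm section run along each side from the seat's front edge to the front of the backrest, top faces 208 mm above the seat top and outer faces flush with the seat's x-edges; a 35×35 mm post under the front of each armrest stands on the seat at the front corner.


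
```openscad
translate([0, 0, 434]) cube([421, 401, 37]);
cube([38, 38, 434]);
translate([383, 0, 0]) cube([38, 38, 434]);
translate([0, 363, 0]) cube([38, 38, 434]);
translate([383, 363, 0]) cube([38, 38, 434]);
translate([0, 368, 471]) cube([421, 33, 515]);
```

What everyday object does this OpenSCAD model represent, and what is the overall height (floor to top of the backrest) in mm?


A chair. The overall height is 986 mm.

A slab on four corner posts with a tall panel at the back — a chair. The seat slab sits at z = 434 with thickness 37, and the 515 mm backrest starts at the seat top, so the overall height is 434 + 37 + 515 = 986 mm.


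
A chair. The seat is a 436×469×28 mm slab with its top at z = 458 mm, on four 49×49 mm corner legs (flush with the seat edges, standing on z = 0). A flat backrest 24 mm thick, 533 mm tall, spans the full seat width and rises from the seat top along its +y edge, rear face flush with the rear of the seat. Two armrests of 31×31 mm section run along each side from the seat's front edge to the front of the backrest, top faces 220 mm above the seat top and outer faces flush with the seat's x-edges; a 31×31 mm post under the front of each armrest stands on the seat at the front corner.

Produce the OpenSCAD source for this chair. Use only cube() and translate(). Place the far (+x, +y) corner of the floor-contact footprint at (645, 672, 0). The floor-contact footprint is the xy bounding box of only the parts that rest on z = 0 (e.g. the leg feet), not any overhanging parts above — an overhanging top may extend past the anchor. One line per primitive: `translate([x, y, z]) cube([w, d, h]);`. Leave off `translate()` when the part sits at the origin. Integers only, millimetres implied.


translate([209, 203, 430]) cube([436, 469, 28]);
translate([209, 203, 0]) cube([49, 49, 430]);
translate([596, 203, 0]) cube([49, 49, 430]);
translate([209, 623, 0]) cube([49, 49, 430]);
translate([596, 623, 0]) cube([49, 49, 430]);
translate([209, 648, 458]) cube([436, 24, 533]);
translate([209, 203, 647]) cube([31, 445, 31]);
translate([614, 203, 647]) cube([31, 445, 31]);
translate([209, 203, 458]) cube([31, 31, 189]);
translate([614, 203, 458]) cube([31, 31, 189]);


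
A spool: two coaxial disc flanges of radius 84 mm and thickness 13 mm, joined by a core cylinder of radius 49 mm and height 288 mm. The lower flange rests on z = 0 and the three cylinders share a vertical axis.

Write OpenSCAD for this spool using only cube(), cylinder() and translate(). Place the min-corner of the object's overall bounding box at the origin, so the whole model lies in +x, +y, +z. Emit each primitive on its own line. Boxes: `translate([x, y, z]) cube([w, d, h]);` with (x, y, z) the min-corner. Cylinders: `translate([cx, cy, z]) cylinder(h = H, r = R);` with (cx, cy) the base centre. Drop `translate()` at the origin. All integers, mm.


translate([84, 84, 0]) cylinder(h = 13, r = 84);
translate([84, 84, 13]) cylinder(h = 288, r = 49);
translate([84, 84, 301]) cylinder(h = 13, r = 84);


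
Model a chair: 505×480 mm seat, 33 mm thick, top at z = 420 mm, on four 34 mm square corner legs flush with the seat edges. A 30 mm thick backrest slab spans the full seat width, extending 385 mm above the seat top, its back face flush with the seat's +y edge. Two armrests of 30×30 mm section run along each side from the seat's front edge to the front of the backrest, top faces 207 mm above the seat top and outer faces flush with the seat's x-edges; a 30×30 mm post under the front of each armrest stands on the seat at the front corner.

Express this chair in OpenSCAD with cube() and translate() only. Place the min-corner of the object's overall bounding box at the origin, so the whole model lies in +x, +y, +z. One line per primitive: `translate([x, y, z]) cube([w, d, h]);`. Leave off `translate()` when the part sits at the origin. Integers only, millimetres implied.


translate([0, 0, 387]) cube([505, 480, 33]);
cube([34, 34, 387]);
translate([471, 0, 0]) cube([34, 34, 387]);
translate([0, 446, 0]) cube([34, 34, 387]);
translate([471, 446, 0]) cube([34, 34, 387]);
translate([0, 450, 420]) cube([505, 30, 385]);
translate([0, 0, 597]) cube([30, 450, 30]);
translate([475, 0, 597]) cube([30, 450, 30]);
translate([0, 0, 420]) cube([30, 30, 177]);
translate([475, 0, 420]) cube([30, 30, 177]);


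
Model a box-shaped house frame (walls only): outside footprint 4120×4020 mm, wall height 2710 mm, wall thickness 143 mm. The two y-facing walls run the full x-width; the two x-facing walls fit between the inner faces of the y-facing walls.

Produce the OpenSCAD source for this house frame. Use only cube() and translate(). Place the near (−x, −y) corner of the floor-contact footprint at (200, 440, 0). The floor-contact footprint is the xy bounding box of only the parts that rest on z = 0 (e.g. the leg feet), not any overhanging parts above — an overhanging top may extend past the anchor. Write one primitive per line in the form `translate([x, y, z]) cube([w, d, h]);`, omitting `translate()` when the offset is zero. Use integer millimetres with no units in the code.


translate([200, 440, 0]) cube([4120, 143, 2710]);
translate([200, 4317, 0]) cube([4120, 143, 2710]);
translate([200, 583, 0]) cube([143, 3734, 2710]);
translate([4177, 583, 0]) cube([143, 3734, 2710]);


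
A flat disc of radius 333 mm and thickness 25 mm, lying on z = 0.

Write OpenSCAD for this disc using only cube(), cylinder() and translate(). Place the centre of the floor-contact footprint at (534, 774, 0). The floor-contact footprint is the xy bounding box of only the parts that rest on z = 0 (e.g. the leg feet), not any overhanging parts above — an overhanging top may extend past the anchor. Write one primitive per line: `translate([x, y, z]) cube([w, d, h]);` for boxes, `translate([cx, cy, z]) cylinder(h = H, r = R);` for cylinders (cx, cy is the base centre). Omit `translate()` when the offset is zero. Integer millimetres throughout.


translate([534, 774, 0]) cylinder(h = 25, r = 333);


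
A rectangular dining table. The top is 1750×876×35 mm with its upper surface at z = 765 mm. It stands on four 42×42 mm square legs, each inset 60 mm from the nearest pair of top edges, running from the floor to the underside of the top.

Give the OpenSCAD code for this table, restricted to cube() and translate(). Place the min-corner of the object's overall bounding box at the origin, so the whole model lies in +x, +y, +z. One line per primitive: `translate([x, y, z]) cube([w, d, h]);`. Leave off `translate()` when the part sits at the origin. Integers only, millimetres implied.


translate([0, 0, 730]) cube([1750, 876, 35]);
translate([60, 60, 0]) cube([42, 42, 730]);
translate([1648, 60, 0]) cube([42, 42, 730]);
translate([60, 774, 0]) cube([42, 42, 730]);
translate([1648, 774, 0]) cube([42, 42, 730]);


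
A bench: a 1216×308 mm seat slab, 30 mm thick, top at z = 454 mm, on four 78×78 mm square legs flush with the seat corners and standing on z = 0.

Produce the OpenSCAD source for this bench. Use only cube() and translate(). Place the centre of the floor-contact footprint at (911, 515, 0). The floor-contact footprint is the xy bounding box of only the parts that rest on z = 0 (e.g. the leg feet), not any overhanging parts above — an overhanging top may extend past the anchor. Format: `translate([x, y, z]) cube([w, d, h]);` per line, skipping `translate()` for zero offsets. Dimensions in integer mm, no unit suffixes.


translate([303, 361, 424]) cube([1216, 308, 30]);
translate([303, 361, 0]) cube([78, 78, 424]);
translate([303, 591, 0]) cube([78, 78, 424]);
translate([1441, 361, 0]) cube([78, 78, 424]);
translate([1441, 591, 0]) cube([78, 78, 424]);


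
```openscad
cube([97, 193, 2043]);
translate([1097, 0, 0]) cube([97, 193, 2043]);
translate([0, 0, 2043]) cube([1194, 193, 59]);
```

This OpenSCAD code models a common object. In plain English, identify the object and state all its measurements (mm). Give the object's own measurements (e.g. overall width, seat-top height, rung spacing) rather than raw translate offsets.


A door frame. The clear opening is 1000 mm wide and 2043 mm high. Two 97 mm wide jambs, 193 mm deep, stand either side of the opening from the floor to the top of the opening. A 59 mm thick head sits across the top of both jambs, spanning the full outside width of the frame.


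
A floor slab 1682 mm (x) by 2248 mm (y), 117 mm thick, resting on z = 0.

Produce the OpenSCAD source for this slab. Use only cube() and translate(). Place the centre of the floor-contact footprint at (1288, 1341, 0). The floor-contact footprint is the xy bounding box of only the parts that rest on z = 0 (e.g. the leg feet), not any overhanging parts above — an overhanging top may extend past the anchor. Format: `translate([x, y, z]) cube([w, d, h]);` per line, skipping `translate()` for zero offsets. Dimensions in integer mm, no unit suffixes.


translate([447, 217, 0]) cube([1682, 2248, 117]);


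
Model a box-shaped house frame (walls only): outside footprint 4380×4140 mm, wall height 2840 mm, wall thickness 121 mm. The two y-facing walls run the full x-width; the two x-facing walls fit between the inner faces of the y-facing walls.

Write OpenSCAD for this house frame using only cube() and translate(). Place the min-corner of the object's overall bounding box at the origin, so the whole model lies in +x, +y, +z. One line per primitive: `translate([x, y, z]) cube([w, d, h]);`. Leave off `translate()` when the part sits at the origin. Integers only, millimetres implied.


cube([4380, 121, 2840]);
translate([0, 4019, 0]) cube([4380, 121, 2840]);
translate([0, 121, 0]) cube([121, 3898, 2840]);
translate([4259, 121, 0]) cube([121, 3898, 2840]);


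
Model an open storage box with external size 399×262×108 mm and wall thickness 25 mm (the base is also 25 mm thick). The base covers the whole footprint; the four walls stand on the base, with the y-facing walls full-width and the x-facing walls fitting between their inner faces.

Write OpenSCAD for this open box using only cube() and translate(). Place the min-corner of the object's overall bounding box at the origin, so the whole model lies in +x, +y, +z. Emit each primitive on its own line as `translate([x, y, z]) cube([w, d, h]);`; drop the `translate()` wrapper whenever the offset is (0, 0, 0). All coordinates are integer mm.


cube([399, 262, 25]);
translate([0, 0, 25]) cube([399, 25, 83]);
translate([0, 237, 25]) cube([399, 25, 83]);
translate([0, 25, 25]) cube([25, 212, 83]);
translate([374, 25, 25]) cube([25, 212, 83]);


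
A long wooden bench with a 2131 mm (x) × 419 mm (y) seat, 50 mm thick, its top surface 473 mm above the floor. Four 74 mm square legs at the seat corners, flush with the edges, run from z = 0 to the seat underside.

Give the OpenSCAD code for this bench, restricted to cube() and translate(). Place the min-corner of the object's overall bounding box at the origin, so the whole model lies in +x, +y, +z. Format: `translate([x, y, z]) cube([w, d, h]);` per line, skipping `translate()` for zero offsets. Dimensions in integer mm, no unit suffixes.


// leg_h = 473 − 50 = 423
translate([0, 0, 423]) cube([2131, 419, 50]);
cube([74, 74, 423]);
translate([0, 345, 0]) cube([74, 74, 423]);
translate([2057, 0, 0]) cube([74, 74, 423]);
translate([2057, 345, 0]) cube([74, 74, 423]);
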